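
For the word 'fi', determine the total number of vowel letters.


Scanning each character of 'fi':
  Position 1: 'f' -> consonant (running count: 0)
  Position 2: 'i' -> vowel (running count: 1)
Total vowels: 1

1


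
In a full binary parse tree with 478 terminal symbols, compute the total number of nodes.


Leaf nodes (terminals): 478
Internal nodes = n - 1 = 478 - 1 = 477
Total = leaves + internal = 478 + 477 = 955

955


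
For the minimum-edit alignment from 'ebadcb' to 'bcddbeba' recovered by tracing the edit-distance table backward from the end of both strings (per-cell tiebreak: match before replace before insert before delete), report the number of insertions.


Edit distance = 6. Backtracking from cell (6, 8) with preference match > replace > insert > delete,
then listing the resulting alignment 'ebadcb' -> 'bcddbeba' left to right:
  Step 1: replace e->b
  Step 2: replace b->c
  Step 3: replace a->d
  Step 4: keep 'd'
  Step 5: insert 'b' [insertion #1]
  Step 6: replace c->e
  Step 7: keep 'b'
  Step 8: insert 'a' [insertion #2]
Total insertions: 2

2


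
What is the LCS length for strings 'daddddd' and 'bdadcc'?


DP table for LCS of 'daddddd' and 'bdadcc':
       b  d  a  d  c  c
    0  0  0  0  0  0  0
  d 0  0  1  1  1  1  1
  a 0  0  1  2  2  2  2
  d 0  0  1  2  3  3  3
  d 0  0  1  2  3  3  3
  d 0  0  1  2  3  3  3
  d 0  0  1  2  3  3  3
  d 0  0  1  2  3  3  3
LCS: 'dad'
LCS length = 3

3


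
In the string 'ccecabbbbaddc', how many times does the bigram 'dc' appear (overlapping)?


Scanning 'ccecabbbbaddc' for bigram 'dc':
  Position 0: 'cc' -> no
  Position 1: 'ce' -> no
  Position 2: 'ec' -> no
  Position 3: 'ca' -> no
  Position 4: 'ab' -> no
  Position 5: 'bb' -> no
  Position 6: 'bb' -> no
  Position 7: 'bb' -> no
  Position 8: 'ba' -> no
  Position 9: 'ad' -> no
  Position 10: 'dd' -> no
  Position 11: 'dc' -> MATCH
Total matches: 1

1


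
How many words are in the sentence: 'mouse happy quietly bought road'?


Counting words by splitting on spaces:
  Word 1: 'mouse'
  Word 2: 'happy'
  Word 3: 'quietly'
  Word 4: 'bought'
  Word 5: 'road'
Total words: 5

5


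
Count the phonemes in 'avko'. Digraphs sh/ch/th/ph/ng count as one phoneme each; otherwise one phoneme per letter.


Parsing 'avko' greedily, digraphs first:
  'a' -> vowel phoneme (phonemes so far: 1)
  'v' -> consonant phoneme (phonemes so far: 2)
  'k' -> consonant phoneme (phonemes so far: 3)
  'o' -> vowel phoneme (phonemes so far: 4)
Total phonemes: 4

4


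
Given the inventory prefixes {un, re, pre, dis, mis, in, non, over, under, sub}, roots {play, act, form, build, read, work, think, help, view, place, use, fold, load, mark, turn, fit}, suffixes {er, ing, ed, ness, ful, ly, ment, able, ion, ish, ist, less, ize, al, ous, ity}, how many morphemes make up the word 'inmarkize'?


Segmenting 'inmarkize' against the inventory:
  'in' -> prefix (morpheme 1)
  'mark' -> root (morpheme 2)
  'ize' -> suffix (morpheme 3)
Total morphemes: 3

3


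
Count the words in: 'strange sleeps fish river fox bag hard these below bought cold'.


Counting words by splitting on spaces:
  Word 1: 'strange'
  Word 2: 'sleeps'
  Word 3: 'fish'
  Word 4: 'river'
  Word 5: 'fox'
  Word 6: 'bag'
  Word 7: 'hard'
  Word 8: 'these'
  Word 9: 'below'
  Word 10: 'bought'
  Word 11: 'cold'
Total words: 11

11


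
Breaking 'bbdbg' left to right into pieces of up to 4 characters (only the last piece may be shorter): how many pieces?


'bbdbg' has 5 characters.
Chunking with max size 4:
  Chunk 1: 'bbdb' (positions 0-3)
  Chunk 2: 'g' (positions 4-4)
Total chunks: ceil(5 / 4) = 2

2


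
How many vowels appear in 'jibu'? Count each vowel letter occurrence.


Scanning each character of 'jibu':
  Position 1: 'j' -> consonant (running count: 0)
  Position 2: 'i' -> vowel (running count: 1)
  Position 3: 'b' -> consonant (running count: 1)
  Position 4: 'u' -> vowel (running count: 2)
Total vowels: 2

2


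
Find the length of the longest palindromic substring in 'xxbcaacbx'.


Scanning 'xxbcaacbx' for palindromic substrings.
Substring at positions 1-8: 'xbcaacbx'.
Check: reverse('xbcaacbx') = 'xbcaacbx' -> palindrome confirmed.
Neighbouring characters ('x' / '-') break symmetry, so it cannot extend further.
No longer palindromic substring exists; longest length = 8

8


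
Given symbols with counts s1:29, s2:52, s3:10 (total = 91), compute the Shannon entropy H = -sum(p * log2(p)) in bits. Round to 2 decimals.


Computing entropy H = -sum(p_i * log2(p_i)):
  s1: p = 29/91 = 0.3187, -p*log2(p) = 0.5258
  s2: p = 52/91 = 0.5714, -p*log2(p) = 0.4613
  s3: p = 10/91 = 0.1099, -p*log2(p) = 0.3501
H = sum of terms = 1.3372
Rounded to 2 decimals: 1.34

1.34


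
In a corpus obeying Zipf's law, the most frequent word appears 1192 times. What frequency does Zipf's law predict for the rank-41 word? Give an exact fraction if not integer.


Zipf's law: freq(rank) = f1 / rank
f1 = 1192, rank = 41
freq = 1192 / 41
GCD(1192, 41) = 1
Simplified: 1192/41

1192/41


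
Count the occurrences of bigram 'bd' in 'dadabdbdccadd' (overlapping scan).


Scanning 'dadabdbdccadd' for bigram 'bd':
  Position 0: 'da' -> no
  Position 1: 'ad' -> no
  Position 2: 'da' -> no
  Position 3: 'ab' -> no
  Position 4: 'bd' -> MATCH
  Position 5: 'db' -> no
  Position 6: 'bd' -> MATCH
  Position 7: 'dc' -> no
  Position 8: 'cc' -> no
  Position 9: 'ca' -> no
  Position 10: 'ad' -> no
  Position 11: 'dd' -> no
Total matches: 2

2


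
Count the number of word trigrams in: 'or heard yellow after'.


Word trigrams from [4] words:
  Trigram 1: (or heard yellow)
  Trigram 2: (heard yellow after)
Total word trigrams: 4 - 2 = 2

2


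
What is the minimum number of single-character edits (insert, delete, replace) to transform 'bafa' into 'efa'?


Building DP table for s1='bafa' (len 4) and s2='efa' (len 3):
       e  f  a
    0  1  2  3
  b 1  1  2  3
  a 2  2  2  2
  f 3  3  2  3
  a 4  4  3  2
Edit distance = dp[4][3] = 2

2


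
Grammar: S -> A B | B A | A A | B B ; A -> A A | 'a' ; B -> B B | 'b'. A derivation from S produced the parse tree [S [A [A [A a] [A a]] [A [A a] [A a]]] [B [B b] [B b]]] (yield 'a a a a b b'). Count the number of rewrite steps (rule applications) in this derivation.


Every bracketed nonterminal node [X ...] in the tree is produced by exactly one rule application.
Reading the tree off as a leftmost derivation:
  Step 1: S  =>  A B   (applied S -> A B)
  Step 2: A B  =>  A A B   (applied A -> A A)
  Step 3: A A B  =>  A A A B   (applied A -> A A)
  Step 4: A A A B  =>  a A A B   (applied A -> a)
  Step 5: a A A B  =>  a a A B   (applied A -> a)
  Step 6: a a A B  =>  a a A A B   (applied A -> A A)
  Step 7: a a A A B  =>  a a a A B   (applied A -> a)
  Step 8: a a a A B  =>  a a a a B   (applied A -> a)
  Step 9: a a a a B  =>  a a a a B B   (applied B -> B B)
  Step 10: a a a a B B  =>  a a a a b B   (applied B -> b)
  Step 11: a a a a b B  =>  a a a a b b   (applied B -> b)
Final yield: a a a a b b
Total rewrite steps: 11

11


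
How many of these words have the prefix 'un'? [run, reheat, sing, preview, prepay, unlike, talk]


Checking each word for prefix 'un':
  'run' -> no (count: 0)
  'reheat' -> no (count: 0)
  'sing' -> no (count: 0)
  'preview' -> no (count: 0)
  'prepay' -> no (count: 0)
  'unlike' -> YES, starts with 'un' (count: 1)
  'talk' -> no (count: 1)
Total with prefix 'un': 1

1


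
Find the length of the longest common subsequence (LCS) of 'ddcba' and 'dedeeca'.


DP table for LCS of 'ddcba' and 'dedeeca':
       d  e  d  e  e  c  a
    0  0  0  0  0  0  0  0
  d 0  1  1  1  1  1  1  1
  d 0  1  1  2  2  2  2  2
  c 0  1  1  2  2  2  3  3
  b 0  1  1  2  2  2  3  3
  a 0  1  1  2  2  2  3  4
LCS: 'ddca'
LCS length = 4

4


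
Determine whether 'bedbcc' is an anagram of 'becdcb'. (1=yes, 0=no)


Sort characters of 'bedbcc': 'bbccde'
Sort characters of 'becdcb': 'bbccde'
Sorted forms match -> they ARE anagrams
Result: 1

1


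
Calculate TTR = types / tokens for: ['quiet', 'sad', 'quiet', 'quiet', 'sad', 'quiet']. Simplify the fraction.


Tokens: 6
Unique types: ('quiet', 'sad') = 2
TTR = 2/6
Simplify: divide both by 2 -> 1/3
TTR = 1/3

1/3


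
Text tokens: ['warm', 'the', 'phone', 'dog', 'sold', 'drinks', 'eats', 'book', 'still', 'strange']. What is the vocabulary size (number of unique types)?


Listing all tokens and tracking unique types:
  Token 1: 'warm' -> NEW (unique so far: 1)
  Token 2: 'the' -> NEW (unique so far: 2)
  Token 3: 'phone' -> NEW (unique so far: 3)
  Token 4: 'dog' -> NEW (unique so far: 4)
  Token 5: 'sold' -> NEW (unique so far: 5)
  Token 6: 'drinks' -> NEW (unique so far: 6)
  Token 7: 'eats' -> NEW (unique so far: 7)
  Token 8: 'book' -> NEW (unique so far: 8)
  Token 9: 'still' -> NEW (unique so far: 9)
  Token 10: 'strange' -> NEW (unique so far: 10)
Unique types: ('book', 'dog', 'drinks', 'eats', 'phone', 'sold', 'still', 'strange', 'the', 'warm')
Vocabulary size: 10

10


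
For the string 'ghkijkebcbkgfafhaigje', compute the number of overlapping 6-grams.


String 'ghkijkebcbkgfafhaigje' has length L = 21.
Number of overlapping n-grams = L - n + 1
Substituting: 21 - 6 + 1 = 16

16


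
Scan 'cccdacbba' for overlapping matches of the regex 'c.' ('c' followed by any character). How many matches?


Pattern: c. means 'c' followed by any character.
Scanning 'cccdacbba' position-by-position:
  Pos 0: window 'cc' -> MATCH
  Pos 1: window 'cc' -> MATCH
  Pos 2: window 'cd' -> MATCH
  Pos 3: window 'da' -> no
  Pos 4: window 'ac' -> no
  Pos 5: window 'cb' -> MATCH
  Pos 6: window 'bb' -> no
  Pos 7: window 'ba' -> no
  Pos 8: window 'a' -> no
Total matches: 4

4


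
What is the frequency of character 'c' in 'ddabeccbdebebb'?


Scanning 'ddabeccbdebebb' for 'c':
  Position 5: 'c' -> MATCH (count: 1)
  Position 6: 'c' -> MATCH (count: 2)
Total occurrences of 'c': 2

2


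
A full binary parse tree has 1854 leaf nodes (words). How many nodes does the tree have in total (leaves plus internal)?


Leaf nodes (terminals): 1854
Internal nodes = n - 1 = 1854 - 1 = 1853
Total = leaves + internal = 1854 + 1853 = 3707

3707


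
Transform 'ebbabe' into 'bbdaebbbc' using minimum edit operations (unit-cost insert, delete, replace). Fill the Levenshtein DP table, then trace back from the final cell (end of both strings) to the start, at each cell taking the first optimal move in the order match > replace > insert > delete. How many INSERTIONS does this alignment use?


Edit distance = 6. Backtracking from cell (6, 9) with preference match > replace > insert > delete,
then listing the resulting alignment 'ebbabe' -> 'bbdaebbbc' left to right:
  Step 1: replace e->b
  Step 2: keep 'b'
  Step 3: insert 'd' [insertion #1]
  Step 4: insert 'a' [insertion #2]
  Step 5: insert 'e' [insertion #3]
  Step 6: keep 'b'
  Step 7: replace a->b
  Step 8: keep 'b'
  Step 9: replace e->c
Total insertions: 3

3


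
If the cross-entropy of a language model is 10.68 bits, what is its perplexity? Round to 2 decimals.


Perplexity formula: PP = 2^H
H = 10.68
PP = 2^10.68
Decompose: 2^10.68 = 2^10 * 2^0.68
2^10 = 1024, 2^0.68 ~ 1.6021398
PP ~ 1024 * 1.6021398 = 1640.5911552
Rounded to 2 decimals: 1640.59

1640.59


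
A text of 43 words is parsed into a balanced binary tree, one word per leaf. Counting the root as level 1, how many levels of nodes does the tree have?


In a balanced binary tree with n leaves the deepest leaf is ceil(log2(n)) edges below the root,
so counting node levels inclusive of root and leaves gives ceil(log2(n)) + 1 levels.
log2(43) = 5.4263
ceil(5.4263) = 6
levels = 6 + 1 = 7

7


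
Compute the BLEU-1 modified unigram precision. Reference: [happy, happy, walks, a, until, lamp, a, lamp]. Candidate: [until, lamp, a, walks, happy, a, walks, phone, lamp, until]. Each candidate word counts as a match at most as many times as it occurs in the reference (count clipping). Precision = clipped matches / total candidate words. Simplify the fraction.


Reference word counts: {'a': 2, 'happy': 2, 'lamp': 2, 'until': 1, 'walks': 1}
Checking each candidate word (with clipping):
  'until' -> in reference (ref count 1, used 1/1) -> match (matches: 1)
  'lamp' -> in reference (ref count 2, used 1/2) -> match (matches: 2)
  'a' -> in reference (ref count 2, used 1/2) -> match (matches: 3)
  'walks' -> in reference (ref count 1, used 1/1) -> match (matches: 4)
  'happy' -> in reference (ref count 2, used 1/2) -> match (matches: 5)
  'a' -> in reference (ref count 2, used 2/2) -> match (matches: 6)
  'walks' -> ref count 1 already used up (1/1) -> clipped, no match (matches: 6)
  'phone' -> not in reference -> no match (matches: 6)
  'lamp' -> in reference (ref count 2, used 2/2) -> match (matches: 7)
  'until' -> ref count 1 already used up (1/1) -> clipped, no match (matches: 7)
Clipped matches: 7, Candidate length: 10
Precision = 7/10

7/10


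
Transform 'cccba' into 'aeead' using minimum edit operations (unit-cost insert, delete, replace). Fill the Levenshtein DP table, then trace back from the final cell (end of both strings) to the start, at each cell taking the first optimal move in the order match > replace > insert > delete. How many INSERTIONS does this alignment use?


Edit distance = 5. Backtracking from cell (5, 5) with preference match > replace > insert > delete,
then listing the resulting alignment 'cccba' -> 'aeead' left to right:
  Step 1: replace c->a
  Step 2: replace c->e
  Step 3: replace c->e
  Step 4: replace b->a
  Step 5: replace a->d
Total insertions: 0

0


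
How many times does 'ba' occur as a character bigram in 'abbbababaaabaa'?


Scanning 'abbbababaaabaa' for bigram 'ba':
  Position 0: 'ab' -> no
  Position 1: 'bb' -> no
  Position 2: 'bb' -> no
  Position 3: 'ba' -> MATCH
  Position 4: 'ab' -> no
  Position 5: 'ba' -> MATCH
  Position 6: 'ab' -> no
  Position 7: 'ba' -> MATCH
  Position 8: 'aa' -> no
  Position 9: 'aa' -> no
  Position 10: 'ab' -> no
  Position 11: 'ba' -> MATCH
  Position 12: 'aa' -> no
Total matches: 4

4


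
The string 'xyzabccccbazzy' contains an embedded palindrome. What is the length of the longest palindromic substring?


Scanning 'xyzabccccbazzy' for palindromic substrings.
Substring at positions 2-11: 'zabccccbaz'.
Check: reverse('zabccccbaz') = 'zabccccbaz' -> palindrome confirmed.
Neighbouring characters ('y' / 'z') break symmetry, so it cannot extend further.
No longer palindromic substring exists; longest length = 10

10


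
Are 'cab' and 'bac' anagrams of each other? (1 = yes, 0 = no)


Sort characters of 'cab': 'abc'
Sort characters of 'bac': 'abc'
Sorted forms match -> they ARE anagrams
Result: 1

1


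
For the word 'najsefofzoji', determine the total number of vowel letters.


Scanning each character of 'najsefofzoji':
  Position 1: 'n' -> consonant (running count: 0)
  Position 2: 'a' -> vowel (running count: 1)
  Position 3: 'j' -> consonant (running count: 1)
  Position 4: 's' -> consonant (running count: 1)
  Position 5: 'e' -> vowel (running count: 2)
  Position 6: 'f' -> consonant (running count: 2)
  Position 7: 'o' -> vowel (running count: 3)
  Position 8: 'f' -> consonant (running count: 3)
  Position 9: 'z' -> consonant (running count: 3)
  Position 10: 'o' -> vowel (running count: 4)
  Position 11: 'j' -> consonant (running count: 4)
  Position 12: 'i' -> vowel (running count: 5)
Total vowels: 5

5


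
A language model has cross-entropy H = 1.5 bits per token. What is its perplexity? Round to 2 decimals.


Perplexity formula: PP = 2^H
H = 1.5
PP = 2^1.5
Decompose: 2^1.5 = 2^1 * 2^0.5 = 2^1 * sqrt(2)
2^1 = 2, sqrt(2) ~ 1.4142136
PP ~ 2 * 1.4142136 = 2.8284272
Rounded to 2 decimals: 2.83

2.83


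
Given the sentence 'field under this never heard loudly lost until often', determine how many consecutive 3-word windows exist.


Word trigrams from [9] words:
  Trigram 1: (field under this)
  Trigram 2: (under this never)
  Trigram 3: (this never heard)
  Trigram 4: (never heard loudly)
  Trigram 5: (heard loudly lost)
  Trigram 6: (loudly lost until)
  Trigram 7: (lost until often)
Total word trigrams: 9 - 2 = 7

7


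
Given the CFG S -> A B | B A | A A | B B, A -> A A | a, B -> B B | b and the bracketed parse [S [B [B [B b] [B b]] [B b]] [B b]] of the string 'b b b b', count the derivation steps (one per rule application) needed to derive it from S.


Every bracketed nonterminal node [X ...] in the tree is produced by exactly one rule application.
Reading the tree off as a leftmost derivation:
  Step 1: S  =>  B B   (applied S -> B B)
  Step 2: B B  =>  B B B   (applied B -> B B)
  Step 3: B B B  =>  B B B B   (applied B -> B B)
  Step 4: B B B B  =>  b B B B   (applied B -> b)
  Step 5: b B B B  =>  b b B B   (applied B -> b)
  Step 6: b b B B  =>  b b b B   (applied B -> b)
  Step 7: b b b B  =>  b b b b   (applied B -> b)
Final yield: b b b b
Total rewrite steps: 7

7


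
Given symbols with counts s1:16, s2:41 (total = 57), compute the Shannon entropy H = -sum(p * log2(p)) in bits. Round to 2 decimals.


Computing entropy H = -sum(p_i * log2(p_i)):
  s1: p = 16/57 = 0.2807, -p*log2(p) = 0.5145
  s2: p = 41/57 = 0.7193, -p*log2(p) = 0.3419
H = sum of terms = 0.8564
Rounded to 2 decimals: 0.86

0.86


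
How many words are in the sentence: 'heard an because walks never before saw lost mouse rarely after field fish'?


Counting words by splitting on spaces:
  Word 1: 'heard'
  Word 2: 'an'
  Word 3: 'because'
  Word 4: 'walks'
  Word 5: 'never'
  Word 6: 'before'
  Word 7: 'saw'
  Word 8: 'lost'
  Word 9: 'mouse'
  Word 10: 'rarely'
  Word 11: 'after'
  Word 12: 'field'
  Word 13: 'fish'
Total words: 13

13


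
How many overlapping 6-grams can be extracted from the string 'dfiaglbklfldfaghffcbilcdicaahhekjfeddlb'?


String 'dfiaglbklfldfaghffcbilcdicaahhekjfeddlb' has length L = 39.
Number of overlapping n-grams = L - n + 1
Substituting: 39 - 6 + 1 = 34

34


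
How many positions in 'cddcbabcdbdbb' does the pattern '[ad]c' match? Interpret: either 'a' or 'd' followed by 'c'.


Pattern: [ad]c means either 'a' or 'd' followed by 'c'.
Scanning 'cddcbabcdbdbb' position-by-position:
  Pos 0: window 'cd' -> no
  Pos 1: window 'dd' -> no
  Pos 2: window 'dc' -> MATCH
  Pos 3: window 'cb' -> no
  Pos 4: window 'ba' -> no
  Pos 5: window 'ab' -> no
  Pos 6: window 'bc' -> no
  Pos 7: window 'cd' -> no
  Pos 8: window 'db' -> no
  Pos 9: window 'bd' -> no
  Pos 10: window 'db' -> no
  Pos 11: window 'bb' -> no
  Pos 12: window 'b' -> no
Total matches: 1

1


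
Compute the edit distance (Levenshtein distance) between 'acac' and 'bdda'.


Building DP table for s1='acac' (len 4) and s2='bdda' (len 4):
       b  d  d  a
    0  1  2  3  4
  a 1  1  2  3  3
  c 2  2  2  3  4
  a 3  3  3  3  3
  c 4  4  4  4  4
Edit distance = dp[4][4] = 4

4


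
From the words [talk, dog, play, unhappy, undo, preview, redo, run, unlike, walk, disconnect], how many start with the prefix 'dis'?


Checking each word for prefix 'dis':
  'talk' -> no (count: 0)
  'dog' -> no (count: 0)
  'play' -> no (count: 0)
  'unhappy' -> no (count: 0)
  'undo' -> no (count: 0)
  'preview' -> no (count: 0)
  'redo' -> no (count: 0)
  'run' -> no (count: 0)
  'unlike' -> no (count: 0)
  'walk' -> no (count: 0)
  'disconnect' -> YES, starts with 'dis' (count: 1)
Total with prefix 'dis': 1

1


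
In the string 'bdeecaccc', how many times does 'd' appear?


Scanning 'bdeecaccc' for 'd':
  Position 1: 'd' -> MATCH (count: 1)
Total occurrences of 'd': 1

1


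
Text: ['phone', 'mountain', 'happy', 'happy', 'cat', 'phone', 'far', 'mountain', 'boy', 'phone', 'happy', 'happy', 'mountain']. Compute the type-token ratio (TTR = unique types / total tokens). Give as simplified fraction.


Tokens: 13
Unique types: ('boy', 'cat', 'far', 'happy', 'mountain', 'phone') = 6
TTR = 6/13
Already in lowest terms.

6/13


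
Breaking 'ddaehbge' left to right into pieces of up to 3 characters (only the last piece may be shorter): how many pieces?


'ddaehbge' has 8 characters.
Chunking with max size 3:
  Chunk 1: 'dda' (positions 0-2)
  Chunk 2: 'ehb' (positions 3-5)
  Chunk 3: 'ge' (positions 6-7)
Total chunks: ceil(8 / 3) = 3

3


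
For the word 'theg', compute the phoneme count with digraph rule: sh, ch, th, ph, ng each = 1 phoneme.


Parsing 'theg' greedily, digraphs first:
  'th' -> digraph (1 consonant phoneme) (phonemes so far: 1)
  'e' -> vowel phoneme (phonemes so far: 2)
  'g' -> consonant phoneme (phonemes so far: 3)
Total phonemes: 3

3


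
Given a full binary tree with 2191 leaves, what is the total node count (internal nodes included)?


Leaf nodes (terminals): 2191
Internal nodes = n - 1 = 2191 - 1 = 2190
Total = leaves + internal = 2191 + 2190 = 4381

4381


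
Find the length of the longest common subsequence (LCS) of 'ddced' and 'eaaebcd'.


DP table for LCS of 'ddced' and 'eaaebcd':
       e  a  a  e  b  c  d
    0  0  0  0  0  0  0  0
  d 0  0  0  0  0  0  0  1
  d 0  0  0  0  0  0  0  1
  c 0  0  0  0  0  0  1  1
  e 0  1  1  1  1  1  1  1
  d 0  1  1  1  1  1  1  2
LCS: 'cd'
LCS length = 2

2


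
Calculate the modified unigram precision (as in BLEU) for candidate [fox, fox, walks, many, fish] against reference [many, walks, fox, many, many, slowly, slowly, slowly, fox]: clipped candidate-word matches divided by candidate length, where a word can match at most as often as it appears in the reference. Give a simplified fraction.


Reference word counts: {'fox': 2, 'many': 3, 'slowly': 3, 'walks': 1}
Checking each candidate word (with clipping):
  'fox' -> in reference (ref count 2, used 1/2) -> match (matches: 1)
  'fox' -> in reference (ref count 2, used 2/2) -> match (matches: 2)
  'walks' -> in reference (ref count 1, used 1/1) -> match (matches: 3)
  'many' -> in reference (ref count 3, used 1/3) -> match (matches: 4)
  'fish' -> not in reference -> no match (matches: 4)
Clipped matches: 4, Candidate length: 5
Precision = 4/5

4/5


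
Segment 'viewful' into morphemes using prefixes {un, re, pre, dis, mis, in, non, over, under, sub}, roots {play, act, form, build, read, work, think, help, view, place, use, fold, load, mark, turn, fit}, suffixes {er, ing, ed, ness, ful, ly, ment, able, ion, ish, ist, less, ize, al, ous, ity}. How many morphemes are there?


Segmenting 'viewful' against the inventory:
  'view' -> root (morpheme 1)
  'ful' -> suffix (morpheme 2)
Total morphemes: 2

2


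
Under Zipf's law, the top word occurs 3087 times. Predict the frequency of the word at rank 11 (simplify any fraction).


Zipf's law: freq(rank) = f1 / rank
f1 = 3087, rank = 11
freq = 3087 / 11
GCD(3087, 11) = 1
Simplified: 3087/11

3087/11


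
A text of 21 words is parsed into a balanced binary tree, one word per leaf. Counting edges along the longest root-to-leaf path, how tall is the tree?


In a balanced binary tree with n leaves the deepest leaf is ceil(log2(n)) edges below the root.
log2(21) = 4.3923
ceil(4.3923) = 5
height (edges) = 5

5


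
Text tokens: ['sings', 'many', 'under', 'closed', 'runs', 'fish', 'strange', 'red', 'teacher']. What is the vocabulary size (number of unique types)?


Listing all tokens and tracking unique types:
  Token 1: 'sings' -> NEW (unique so far: 1)
  Token 2: 'many' -> NEW (unique so far: 2)
  Token 3: 'under' -> NEW (unique so far: 3)
  Token 4: 'closed' -> NEW (unique so far: 4)
  Token 5: 'runs' -> NEW (unique so far: 5)
  Token 6: 'fish' -> NEW (unique so far: 6)
  Token 7: 'strange' -> NEW (unique so far: 7)
  Token 8: 'red' -> NEW (unique so far: 8)
  Token 9: 'teacher' -> NEW (unique so far: 9)
Unique types: ('closed', 'fish', 'many', 'red', 'runs', 'sings', 'strange', 'teacher', 'under')
Vocabulary size: 9

9


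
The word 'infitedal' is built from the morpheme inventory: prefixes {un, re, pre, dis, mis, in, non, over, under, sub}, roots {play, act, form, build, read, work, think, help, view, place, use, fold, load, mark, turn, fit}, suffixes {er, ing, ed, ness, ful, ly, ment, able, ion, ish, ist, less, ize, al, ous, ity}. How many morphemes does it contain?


Segmenting 'infitedal' against the inventory:
  'in' -> prefix (morpheme 1)
  'fit' -> root (morpheme 2)
  'ed' -> suffix (morpheme 3)
  'al' -> suffix (morpheme 4)
Total morphemes: 4

4


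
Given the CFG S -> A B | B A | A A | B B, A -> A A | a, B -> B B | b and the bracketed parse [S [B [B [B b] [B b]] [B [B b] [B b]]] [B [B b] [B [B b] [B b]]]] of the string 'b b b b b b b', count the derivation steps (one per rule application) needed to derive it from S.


Every bracketed nonterminal node [X ...] in the tree is produced by exactly one rule application.
Reading the tree off as a leftmost derivation:
  Step 1: S  =>  B B   (applied S -> B B)
  Step 2: B B  =>  B B B   (applied B -> B B)
  Step 3: B B B  =>  B B B B   (applied B -> B B)
  Step 4: B B B B  =>  b B B B   (applied B -> b)
  Step 5: b B B B  =>  b b B B   (applied B -> b)
  Step 6: b b B B  =>  b b B B B   (applied B -> B B)
  Step 7: b b B B B  =>  b b b B B   (applied B -> b)
  Step 8: b b b B B  =>  b b b b B   (applied B -> b)
  Step 9: b b b b B  =>  b b b b B B   (applied B -> B B)
  Step 10: b b b b B B  =>  b b b b b B   (applied B -> b)
  Step 11: b b b b b B  =>  b b b b b B B   (applied B -> B B)
  Step 12: b b b b b B B  =>  b b b b b b B   (applied B -> b)
  Step 13: b b b b b b B  =>  b b b b b b b   (applied B -> b)
Final yield: b b b b b b b
Total rewrite steps: 13

13


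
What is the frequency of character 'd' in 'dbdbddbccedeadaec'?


Scanning 'dbdbddbccedeadaec' for 'd':
  Position 0: 'd' -> MATCH (count: 1)
  Position 2: 'd' -> MATCH (count: 2)
  Position 4: 'd' -> MATCH (count: 3)
  Position 5: 'd' -> MATCH (count: 4)
  Position 10: 'd' -> MATCH (count: 5)
  Position 13: 'd' -> MATCH (count: 6)
Total occurrences of 'd': 6

6


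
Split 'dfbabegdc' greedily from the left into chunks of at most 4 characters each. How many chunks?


'dfbabegdc' has 9 characters.
Chunking with max size 4:
  Chunk 1: 'dfba' (positions 0-3)
  Chunk 2: 'begd' (positions 4-7)
  Chunk 3: 'c' (positions 8-8)
Total chunks: ceil(9 / 4) = 3

3


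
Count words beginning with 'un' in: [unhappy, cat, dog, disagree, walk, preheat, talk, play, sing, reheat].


Checking each word for prefix 'un':
  'unhappy' -> YES, starts with 'un' (count: 1)
  'cat' -> no (count: 1)
  'dog' -> no (count: 1)
  'disagree' -> no (count: 1)
  'walk' -> no (count: 1)
  'preheat' -> no (count: 1)
  'talk' -> no (count: 1)
  'play' -> no (count: 1)
  'sing' -> no (count: 1)
  'reheat' -> no (count: 1)
Total with prefix 'un': 1

1


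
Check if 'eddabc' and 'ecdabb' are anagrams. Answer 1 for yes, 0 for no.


Sort characters of 'eddabc': 'abcdde'
Sort characters of 'ecdabb': 'abbcde'
Sorted forms differ -> they are NOT anagrams
Result: 0

0


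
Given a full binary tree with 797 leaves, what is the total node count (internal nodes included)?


Leaf nodes (terminals): 797
Internal nodes = n - 1 = 797 - 1 = 796
Total = leaves + internal = 797 + 796 = 1593

1593


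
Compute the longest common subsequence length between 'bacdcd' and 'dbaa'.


DP table for LCS of 'bacdcd' and 'dbaa':
       d  b  a  a
    0  0  0  0  0
  b 0  0  1  1  1
  a 0  0  1  2  2
  c 0  0  1  2  2
  d 0  1  1  2  2
  c 0  1  1  2  2
  d 0  1  1  2  2
LCS: 'ba'
LCS length = 2

2


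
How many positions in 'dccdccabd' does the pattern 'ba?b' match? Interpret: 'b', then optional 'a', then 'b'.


Pattern: ba?b means 'b', then optional 'a', then 'b'.
Scanning 'dccdccabd' position-by-position:
  Pos 0: window 'dcc' -> no
  Pos 1: window 'ccd' -> no
  Pos 2: window 'cdc' -> no
  Pos 3: window 'dcc' -> no
  Pos 4: window 'cca' -> no
  Pos 5: window 'cab' -> no
  Pos 6: window 'abd' -> no
  Pos 7: window 'bd' -> no
  Pos 8: window 'd' -> no
Total matches: 0

0


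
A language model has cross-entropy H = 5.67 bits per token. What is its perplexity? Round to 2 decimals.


Perplexity formula: PP = 2^H
H = 5.67
PP = 2^5.67
Decompose: 2^5.67 = 2^5 * 2^0.67
2^5 = 32, 2^0.67 ~ 1.5910730
PP ~ 32 * 1.5910730 = 50.9143360
Rounded to 2 decimals: 50.91

50.91


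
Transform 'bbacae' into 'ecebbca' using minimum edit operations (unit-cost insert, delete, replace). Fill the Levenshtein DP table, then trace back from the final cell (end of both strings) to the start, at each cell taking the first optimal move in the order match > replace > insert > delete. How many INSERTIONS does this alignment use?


Edit distance = 5. Backtracking from cell (6, 7) with preference match > replace > insert > delete,
then listing the resulting alignment 'bbacae' -> 'ecebbca' left to right:
  Step 1: insert 'e' [insertion #1]
  Step 2: insert 'c' [insertion #2]
  Step 3: replace b->e
  Step 4: keep 'b'
  Step 5: replace a->b
  Step 6: keep 'c'
  Step 7: keep 'a'
  Step 8: delete 'e'
Total insertions: 2

2


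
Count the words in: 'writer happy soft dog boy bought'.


Counting words by splitting on spaces:
  Word 1: 'writer'
  Word 2: 'happy'
  Word 3: 'soft'
  Word 4: 'dog'
  Word 5: 'boy'
  Word 6: 'bought'
Total words: 6

6


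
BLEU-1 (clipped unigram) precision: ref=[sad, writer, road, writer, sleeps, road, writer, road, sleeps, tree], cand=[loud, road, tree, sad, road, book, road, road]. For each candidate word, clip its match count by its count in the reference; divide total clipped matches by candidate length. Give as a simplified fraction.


Reference word counts: {'road': 3, 'sad': 1, 'sleeps': 2, 'tree': 1, 'writer': 3}
Checking each candidate word (with clipping):
  'loud' -> not in reference -> no match (matches: 0)
  'road' -> in reference (ref count 3, used 1/3) -> match (matches: 1)
  'tree' -> in reference (ref count 1, used 1/1) -> match (matches: 2)
  'sad' -> in reference (ref count 1, used 1/1) -> match (matches: 3)
  'road' -> in reference (ref count 3, used 2/3) -> match (matches: 4)
  'book' -> not in reference -> no match (matches: 4)
  'road' -> in reference (ref count 3, used 3/3) -> match (matches: 5)
  'road' -> ref count 3 already used up (3/3) -> clipped, no match (matches: 5)
Clipped matches: 5, Candidate length: 8
Precision = 5/8

5/8


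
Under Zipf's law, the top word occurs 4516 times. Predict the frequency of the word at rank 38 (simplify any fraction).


Zipf's law: freq(rank) = f1 / rank
f1 = 4516, rank = 38
freq = 4516 / 38
GCD(4516, 38) = 2
Simplified: 2258/19

2258/19


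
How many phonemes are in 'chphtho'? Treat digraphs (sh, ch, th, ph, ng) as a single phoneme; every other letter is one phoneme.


Parsing 'chphtho' greedily, digraphs first:
  'ch' -> digraph (1 consonant phoneme) (phonemes so far: 1)
  'ph' -> digraph (1 consonant phoneme) (phonemes so far: 2)
  'th' -> digraph (1 consonant phoneme) (phonemes so far: 3)
  'o' -> vowel phoneme (phonemes so far: 4)
Total phonemes: 4

4


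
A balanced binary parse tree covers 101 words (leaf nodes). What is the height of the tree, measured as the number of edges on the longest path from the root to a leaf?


In a balanced binary tree with n leaves the deepest leaf is ceil(log2(n)) edges below the root.
log2(101) = 6.6582
ceil(6.6582) = 7
height (edges) = 7

7


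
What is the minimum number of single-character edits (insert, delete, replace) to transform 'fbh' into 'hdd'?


Building DP table for s1='fbh' (len 3) and s2='hdd' (len 3):
       h  d  d
    0  1  2  3
  f 1  1  2  3
  b 2  2  2  3
  h 3  2  3  3
Edit distance = dp[3][3] = 3

3


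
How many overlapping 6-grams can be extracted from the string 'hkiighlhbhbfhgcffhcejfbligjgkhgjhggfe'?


String 'hkiighlhbhbfhgcffhcejfbligjgkhgjhggfe' has length L = 37.
Number of overlapping n-grams = L - n + 1
Substituting: 37 - 6 + 1 = 32

32


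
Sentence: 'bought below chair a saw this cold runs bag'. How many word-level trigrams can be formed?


Word trigrams from [9] words:
  Trigram 1: (bought below chair)
  Trigram 2: (below chair a)
  Trigram 3: (chair a saw)
  Trigram 4: (a saw this)
  Trigram 5: (saw this cold)
  Trigram 6: (this cold runs)
  Trigram 7: (cold runs bag)
Total word trigrams: 9 - 2 = 7

7


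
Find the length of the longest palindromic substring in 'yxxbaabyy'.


Scanning 'yxxbaabyy' for palindromic substrings.
Substring at positions 3-6: 'baab'.
Check: reverse('baab') = 'baab' -> palindrome confirmed.
Neighbouring characters ('x' / 'y') break symmetry, so it cannot extend further.
No longer palindromic substring exists; longest length = 4

4


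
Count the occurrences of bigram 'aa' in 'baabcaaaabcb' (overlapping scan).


Scanning 'baabcaaaabcb' for bigram 'aa':
  Position 0: 'ba' -> no
  Position 1: 'aa' -> MATCH
  Position 2: 'ab' -> no
  Position 3: 'bc' -> no
  Position 4: 'ca' -> no
  Position 5: 'aa' -> MATCH
  Position 6: 'aa' -> MATCH
  Position 7: 'aa' -> MATCH
  Position 8: 'ab' -> no
  Position 9: 'bc' -> no
  Position 10: 'cb' -> no
Total matches: 4

4


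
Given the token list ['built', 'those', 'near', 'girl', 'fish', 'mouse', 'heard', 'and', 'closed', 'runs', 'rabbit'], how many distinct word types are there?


Listing all tokens and tracking unique types:
  Token 1: 'built' -> NEW (unique so far: 1)
  Token 2: 'those' -> NEW (unique so far: 2)
  Token 3: 'near' -> NEW (unique so far: 3)
  Token 4: 'girl' -> NEW (unique so far: 4)
  Token 5: 'fish' -> NEW (unique so far: 5)
  Token 6: 'mouse' -> NEW (unique so far: 6)
  Token 7: 'heard' -> NEW (unique so far: 7)
  Token 8: 'and' -> NEW (unique so far: 8)
  Token 9: 'closed' -> NEW (unique so far: 9)
  Token 10: 'runs' -> NEW (unique so far: 10)
  Token 11: 'rabbit' -> NEW (unique so far: 11)
Unique types: ('and', 'built', 'closed', 'fish', 'girl', 'heard', 'mouse', 'near', 'rabbit', 'runs', 'those')
Vocabulary size: 11

11


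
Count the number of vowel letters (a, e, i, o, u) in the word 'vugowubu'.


Scanning each character of 'vugowubu':
  Position 1: 'v' -> consonant (running count: 0)
  Position 2: 'u' -> vowel (running count: 1)
  Position 3: 'g' -> consonant (running count: 1)
  Position 4: 'o' -> vowel (running count: 2)
  Position 5: 'w' -> consonant (running count: 2)
  Position 6: 'u' -> vowel (running count: 3)
  Position 7: 'b' -> consonant (running count: 3)
  Position 8: 'u' -> vowel (running count: 4)
Total vowels: 4

4


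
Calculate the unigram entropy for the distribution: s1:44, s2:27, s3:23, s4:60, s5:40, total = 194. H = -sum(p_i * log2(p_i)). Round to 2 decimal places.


Computing entropy H = -sum(p_i * log2(p_i)):
  s1: p = 44/194 = 0.2268, -p*log2(p) = 0.4855
  s2: p = 27/194 = 0.1392, -p*log2(p) = 0.3960
  s3: p = 23/194 = 0.1186, -p*log2(p) = 0.3647
  s4: p = 60/194 = 0.3093, -p*log2(p) = 0.5236
  s5: p = 40/194 = 0.2062, -p*log2(p) = 0.4697
H = sum of terms = 2.2395
Rounded to 2 decimals: 2.24

2.24


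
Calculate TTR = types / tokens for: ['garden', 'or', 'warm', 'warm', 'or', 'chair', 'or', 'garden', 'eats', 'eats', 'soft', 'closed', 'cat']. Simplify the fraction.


Tokens: 13
Unique types: ('cat', 'chair', 'closed', 'eats', 'garden', 'or', 'soft', 'warm') = 8
TTR = 8/13
Already in lowest terms.

8/13


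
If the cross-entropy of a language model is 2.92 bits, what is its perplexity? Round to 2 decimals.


Perplexity formula: PP = 2^H
H = 2.92
PP = 2^2.92
Decompose: 2^2.92 = 2^2 * 2^0.92
2^2 = 4, 2^0.92 ~ 1.8921153
PP ~ 4 * 1.8921153 = 7.5684612
Rounded to 2 decimals: 7.57

7.57


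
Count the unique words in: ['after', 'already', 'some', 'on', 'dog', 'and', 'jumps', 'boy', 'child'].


Listing all tokens and tracking unique types:
  Token 1: 'after' -> NEW (unique so far: 1)
  Token 2: 'already' -> NEW (unique so far: 2)
  Token 3: 'some' -> NEW (unique so far: 3)
  Token 4: 'on' -> NEW (unique so far: 4)
  Token 5: 'dog' -> NEW (unique so far: 5)
  Token 6: 'and' -> NEW (unique so far: 6)
  Token 7: 'jumps' -> NEW (unique so far: 7)
  Token 8: 'boy' -> NEW (unique so far: 8)
  Token 9: 'child' -> NEW (unique so far: 9)
Unique types: ('after', 'already', 'and', 'boy', 'child', 'dog', 'jumps', 'on', 'some')
Vocabulary size: 9

9


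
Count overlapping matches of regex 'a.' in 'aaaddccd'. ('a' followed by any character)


Pattern: a. means 'a' followed by any character.
Scanning 'aaaddccd' position-by-position:
  Pos 0: window 'aa' -> MATCH
  Pos 1: window 'aa' -> MATCH
  Pos 2: window 'ad' -> MATCH
  Pos 3: window 'dd' -> no
  Pos 4: window 'dc' -> no
  Pos 5: window 'cc' -> no
  Pos 6: window 'cd' -> no
  Pos 7: window 'd' -> no
Total matches: 3

3


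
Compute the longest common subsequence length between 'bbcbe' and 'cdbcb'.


DP table for LCS of 'bbcbe' and 'cdbcb':
       c  d  b  c  b
    0  0  0  0  0  0
  b 0  0  0  1  1  1
  b 0  0  0  1  1  2
  c 0  1  1  1  2  2
  b 0  1  1  2  2  3
  e 0  1  1  2  2  3
LCS: 'bcb'
LCS length = 3

3


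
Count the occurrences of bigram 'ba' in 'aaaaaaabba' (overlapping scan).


Scanning 'aaaaaaabba' for bigram 'ba':
  Position 0: 'aa' -> no
  Position 1: 'aa' -> no
  Position 2: 'aa' -> no
  Position 3: 'aa' -> no
  Position 4: 'aa' -> no
  Position 5: 'aa' -> no
  Position 6: 'ab' -> no
  Position 7: 'bb' -> no
  Position 8: 'ba' -> MATCH
Total matches: 1

1


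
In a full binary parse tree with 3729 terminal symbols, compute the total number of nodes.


Leaf nodes (terminals): 3729
Internal nodes = n - 1 = 3729 - 1 = 3728
Total = leaves + internal = 3729 + 3728 = 7457

7457


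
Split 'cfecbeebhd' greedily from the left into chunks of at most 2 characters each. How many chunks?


'cfecbeebhd' has 10 characters.
Chunking with max size 2:
  Chunk 1: 'cf' (positions 0-1)
  Chunk 2: 'ec' (positions 2-3)
  Chunk 3: 'be' (positions 4-5)
  Chunk 4: 'eb' (positions 6-7)
  Chunk 5: 'hd' (positions 8-9)
Total chunks: ceil(10 / 2) = 5

5


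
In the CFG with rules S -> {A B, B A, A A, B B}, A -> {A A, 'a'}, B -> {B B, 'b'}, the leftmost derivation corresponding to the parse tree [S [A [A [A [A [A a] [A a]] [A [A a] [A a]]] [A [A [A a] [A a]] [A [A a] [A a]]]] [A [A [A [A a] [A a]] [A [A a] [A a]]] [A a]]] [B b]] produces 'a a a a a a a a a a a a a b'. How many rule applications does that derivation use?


Every bracketed nonterminal node [X ...] in the tree is produced by exactly one rule application.
Reading the tree off as a leftmost derivation:
  Step 1: S  =>  A B   (applied S -> A B)
  Step 2: A B  =>  A A B   (applied A -> A A)
  Step 3: A A B  =>  A A A B   (applied A -> A A)
  Step 4: A A A B  =>  A A A A B   (applied A -> A A)
  Step 5: A A A A B  =>  A A A A A B   (applied A -> A A)
  Step 6: A A A A A B  =>  a A A A A B   (applied A -> a)
  Step 7: a A A A A B  =>  a a A A A B   (applied A -> a)
  Step 8: a a A A A B  =>  a a A A A A B   (applied A -> A A)
  Step 9: a a A A A A B  =>  a a a A A A B   (applied A -> a)
  Step 10: a a a A A A B  =>  a a a a A A B   (applied A -> a)
  Step 11: a a a a A A B  =>  a a a a A A A B   (applied A -> A A)
  Step 12: a a a a A A A B  =>  a a a a A A A A B   (applied A -> A A)
  Step 13: a a a a A A A A B  =>  a a a a a A A A B   (applied A -> a)
  Step 14: a a a a a A A A B  =>  a a a a a a A A B   (applied A -> a)
  Step 15: a a a a a a A A B  =>  a a a a a a A A A B   (applied A -> A A)
  Step 16: a a a a a a A A A B  =>  a a a a a a a A A B   (applied A -> a)
  Step 17: a a a a a a a A A B  =>  a a a a a a a a A B   (applied A -> a)
  Step 18: a a a a a a a a A B  =>  a a a a a a a a A A B   (applied A -> A A)
  Step 19: a a a a a a a a A A B  =>  a a a a a a a a A A A B   (applied A -> A A)
  Step 20: a a a a a a a a A A A B  =>  a a a a a a a a A A A A B   (applied A -> A A)
  Step 21: a a a a a a a a A A A A B  =>  a a a a a a a a a A A A B   (applied A -> a)
  Step 22: a a a a a a a a a A A A B  =>  a a a a a a a a a a A A B   (applied A -> a)
  Step 23: a a a a a a a a a a A A B  =>  a a a a a a a a a a A A A B   (applied A -> A A)
  Step 24: a a a a a a a a a a A A A B  =>  a a a a a a a a a a a A A B   (applied A -> a)
  Step 25: a a a a a a a a a a a A A B  =>  a a a a a a a a a a a a A B   (applied A -> a)
  Step 26: a a a a a a a a a a a a A B  =>  a a a a a a a a a a a a a B   (applied A -> a)
  Step 27: a a a a a a a a a a a a a B  =>  a a a a a a a a a a a a a b   (applied B -> b)
Final yield: a a a a a a a a a a a a a b
Total rewrite steps: 27

27
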